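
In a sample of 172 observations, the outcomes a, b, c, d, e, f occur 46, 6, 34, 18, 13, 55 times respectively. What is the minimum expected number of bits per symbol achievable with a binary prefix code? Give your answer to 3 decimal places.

Probabilities are the counts divided by 172.
Repeatedly combine the two least-probable nodes; the expected code length is the sum of the merged weights.
merge 3/86 + 13/172 → 19/172
merge 9/86 + 19/172 → 37/172
merge 17/86 + 37/172 → 71/172
merge 23/86 + 55/172 → 101/172
merge 71/172 + 101/172 → 1
L = 19/172 + 37/172 + 71/172 + 101/172 + 1 = 100/43 ≈ 2.326 bits/symbol.

2.326 bits/symbol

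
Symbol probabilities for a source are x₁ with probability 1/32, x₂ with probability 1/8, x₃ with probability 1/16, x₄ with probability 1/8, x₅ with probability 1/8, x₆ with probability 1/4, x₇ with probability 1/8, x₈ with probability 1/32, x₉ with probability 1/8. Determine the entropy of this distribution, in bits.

2.9375 bits

Each probability is a power of 1/2, so log₂(1/p) is an integer.
H = Σ p·log₂(1/p) = 1/32·5 + 1/8·3 + 1/16·4 + 1/8·3 + 1/8·3 + 1/4·2 + 1/8·3 + 1/32·5 + 1/8·3 = 2.9375 bits.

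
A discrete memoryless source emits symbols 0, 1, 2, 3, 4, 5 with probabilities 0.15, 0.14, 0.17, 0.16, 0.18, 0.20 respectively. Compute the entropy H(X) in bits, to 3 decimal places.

H = −Σ pᵢ log₂ pᵢ.
−0.15·log₂(0.15) = 0.4105
−0.14·log₂(0.14) = 0.3971
−0.17·log₂(0.17) = 0.4346
−0.16·log₂(0.16) = 0.4230
−0.18·log₂(0.18) = 0.4453
−0.20·log₂(0.20) = 0.4644
Sum ≈ 2.5750 → 2.575 bits.

2.575 bits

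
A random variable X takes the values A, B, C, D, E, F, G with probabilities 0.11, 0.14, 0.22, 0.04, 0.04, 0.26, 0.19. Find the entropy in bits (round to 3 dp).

H = −Σ pᵢ log₂ pᵢ.
−0.11·log₂(0.11) = 0.3503
−0.14·log₂(0.14) = 0.3971
−0.22·log₂(0.22) = 0.4806
−0.04·log₂(0.04) = 0.1858
−0.04·log₂(0.04) = 0.1858
−0.26·log₂(0.26) = 0.5053
−0.19·log₂(0.19) = 0.4552
Sum ≈ 2.5600 → 2.560 bits.

2.560 bits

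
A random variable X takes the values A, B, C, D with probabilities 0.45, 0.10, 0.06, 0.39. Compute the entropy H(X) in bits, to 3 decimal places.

1.624 bits

H = −Σ pᵢ log₂ pᵢ.
−0.45·log₂(0.45) = 0.5184
−0.10·log₂(0.10) = 0.3322
−0.06·log₂(0.06) = 0.2435
−0.39·log₂(0.39) = 0.5298
Sum ≈ 1.6239 → 1.624 bits.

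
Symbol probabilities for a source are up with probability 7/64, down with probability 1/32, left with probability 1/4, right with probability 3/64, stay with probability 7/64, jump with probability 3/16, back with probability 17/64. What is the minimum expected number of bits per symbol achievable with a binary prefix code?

2.5625 bits/symbol

Repeatedly combine the two least-probable nodes; the expected code length is the sum of the merged weights.
merge 1/32 + 3/64 → 5/64
merge 5/64 + 7/64 → 3/16
merge 7/64 + 3/16 → 19/64
merge 3/16 + 1/4 → 7/16
merge 17/64 + 19/64 → 9/16
merge 7/16 + 9/16 → 1
L = 5/64 + 3/16 + 19/64 + 7/16 + 9/16 + 1 = 41/16 = 2.5625 bits/symbol.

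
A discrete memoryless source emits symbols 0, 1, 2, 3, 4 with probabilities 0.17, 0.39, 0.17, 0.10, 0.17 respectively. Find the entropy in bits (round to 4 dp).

2.1658 bits

H = −Σ pᵢ log₂ pᵢ.
−0.17·log₂(0.17) = 0.4346
−0.39·log₂(0.39) = 0.5298
−0.17·log₂(0.17) = 0.4346
−0.10·log₂(0.10) = 0.3322
−0.17·log₂(0.17) = 0.4346
Sum ≈ 2.1658 → 2.1658 bits.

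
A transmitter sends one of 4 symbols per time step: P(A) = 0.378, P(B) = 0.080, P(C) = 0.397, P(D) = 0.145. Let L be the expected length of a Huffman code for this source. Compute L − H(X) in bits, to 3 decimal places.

0.073 bits

Entropy H = −Σ p log₂ p ≈ 1.7551 bits.
Huffman merges: 2/25+29/200→9/40; 9/40+189/500→603/1000; 397/1000+603/1000→1. L = 457/250 ≈ 1.8280.
L − H = 1.8280 − 1.7551 = 0.073 bits.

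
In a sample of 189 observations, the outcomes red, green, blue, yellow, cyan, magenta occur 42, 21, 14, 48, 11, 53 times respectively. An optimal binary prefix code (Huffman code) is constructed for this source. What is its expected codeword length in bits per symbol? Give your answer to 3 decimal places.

2.376 bits/symbol

Probabilities are the counts divided by 189.
Repeatedly combine the two least-probable nodes; the expected code length is the sum of the merged weights.
merge 11/189 + 2/27 → 25/189
merge 1/9 + 25/189 → 46/189
merge 2/9 + 46/189 → 88/189
merge 16/63 + 53/189 → 101/189
merge 88/189 + 101/189 → 1
L = 25/189 + 46/189 + 88/189 + 101/189 + 1 = 449/189 ≈ 2.376 bits/symbol.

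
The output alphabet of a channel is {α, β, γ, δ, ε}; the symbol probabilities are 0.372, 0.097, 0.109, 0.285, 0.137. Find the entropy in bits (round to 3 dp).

H = −Σ pᵢ log₂ pᵢ.
−0.372·log₂(0.372) = 0.5307
−0.097·log₂(0.097) = 0.3265
−0.109·log₂(0.109) = 0.3485
−0.285·log₂(0.285) = 0.5161
−0.137·log₂(0.137) = 0.3929
Sum ≈ 2.1147 → 2.115 bits.

2.115 bits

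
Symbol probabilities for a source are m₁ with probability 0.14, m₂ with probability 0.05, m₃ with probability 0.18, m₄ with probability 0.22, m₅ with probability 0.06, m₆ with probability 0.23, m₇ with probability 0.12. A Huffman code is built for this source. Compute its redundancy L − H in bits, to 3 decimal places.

0.023 bits

Entropy H = −Σ p log₂ p ≈ 2.6374 bits.
Huffman merges: 1/20+3/50→11/100; 11/100+3/25→23/100; 7/50+9/50→8/25; 11/50+23/100→9/20; 23/100+8/25→11/20; 9/20+11/20→1. L = 133/50 ≈ 2.6600.
L − H = 2.6600 − 2.6374 = 0.023 bits.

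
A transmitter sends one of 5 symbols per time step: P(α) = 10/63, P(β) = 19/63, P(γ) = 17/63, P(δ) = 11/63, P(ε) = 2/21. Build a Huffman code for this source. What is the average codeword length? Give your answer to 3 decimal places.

2.254 bits/symbol

Repeatedly combine the two least-probable nodes; the expected code length is the sum of the merged weights.
merge 2/21 + 10/63 → 16/63
merge 11/63 + 16/63 → 3/7
merge 17/63 + 19/63 → 4/7
merge 3/7 + 4/7 → 1
L = 16/63 + 3/7 + 4/7 + 1 = 142/63 ≈ 2.254 bits/symbol.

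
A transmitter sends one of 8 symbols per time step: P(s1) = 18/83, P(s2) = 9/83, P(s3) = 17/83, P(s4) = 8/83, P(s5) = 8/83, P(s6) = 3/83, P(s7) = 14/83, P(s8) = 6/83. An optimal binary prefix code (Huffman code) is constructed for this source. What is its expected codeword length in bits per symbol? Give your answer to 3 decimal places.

Repeatedly combine the two least-probable nodes; the expected code length is the sum of the merged weights.
merge 3/83 + 6/83 → 9/83
merge 8/83 + 8/83 → 16/83
merge 9/83 + 9/83 → 18/83
merge 14/83 + 16/83 → 30/83
merge 17/83 + 18/83 → 35/83
merge 18/83 + 30/83 → 48/83
merge 35/83 + 48/83 → 1
L = 9/83 + 16/83 + 18/83 + 30/83 + 35/83 + 48/83 + 1 = 239/83 ≈ 2.880 bits/symbol.

2.880 bits/symbol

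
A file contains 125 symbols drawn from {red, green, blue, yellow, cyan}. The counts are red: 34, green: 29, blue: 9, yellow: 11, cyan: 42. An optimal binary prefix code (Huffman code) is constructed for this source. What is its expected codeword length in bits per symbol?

2.16 bits/symbol

Probabilities are the counts divided by 125.
Repeatedly combine the two least-probable nodes; the expected code length is the sum of the merged weights.
merge 9/125 + 11/125 → 4/25
merge 4/25 + 29/125 → 49/125
merge 34/125 + 42/125 → 76/125
merge 49/125 + 76/125 → 1
L = 4/25 + 49/125 + 76/125 + 1 = 54/25 = 2.16 bits/symbol.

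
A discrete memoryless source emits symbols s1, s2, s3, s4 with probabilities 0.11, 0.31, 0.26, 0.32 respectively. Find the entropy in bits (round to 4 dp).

1.9054 bits

H = −Σ pᵢ log₂ pᵢ.
−0.11·log₂(0.11) = 0.3503
−0.31·log₂(0.31) = 0.5238
−0.26·log₂(0.26) = 0.5053
−0.32·log₂(0.32) = 0.5260
Sum ≈ 1.9054 → 1.9054 bits.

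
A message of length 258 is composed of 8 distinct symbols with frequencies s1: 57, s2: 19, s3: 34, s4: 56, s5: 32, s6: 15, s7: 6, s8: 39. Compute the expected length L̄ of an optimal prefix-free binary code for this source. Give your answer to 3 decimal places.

2.798 bits/symbol

Probabilities are the counts divided by 258.
Repeatedly combine the two least-probable nodes; the expected code length is the sum of the merged weights.
merge 1/43 + 5/86 → 7/86
merge 19/258 + 7/86 → 20/129
merge 16/129 + 17/129 → 11/43
merge 13/86 + 20/129 → 79/258
merge 28/129 + 19/86 → 113/258
merge 11/43 + 79/258 → 145/258
merge 113/258 + 145/258 → 1
L = 7/86 + 20/129 + 11/43 + 79/258 + 113/258 + 145/258 + 1 = 361/129 ≈ 2.798 bits/symbol.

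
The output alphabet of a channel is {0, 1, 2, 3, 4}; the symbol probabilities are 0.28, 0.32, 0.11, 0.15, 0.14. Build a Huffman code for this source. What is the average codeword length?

2.25 bits/symbol

Repeatedly combine the two least-probable nodes; the expected code length is the sum of the merged weights.
merge 11/100 + 7/50 → 1/4
merge 3/20 + 1/4 → 2/5
merge 7/25 + 8/25 → 3/5
merge 2/5 + 3/5 → 1
L = 1/4 + 2/5 + 3/5 + 1 = 9/4 = 2.25 bits/symbol.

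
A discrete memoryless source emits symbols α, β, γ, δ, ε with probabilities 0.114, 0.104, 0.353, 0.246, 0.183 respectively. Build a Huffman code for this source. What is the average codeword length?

2.218 bits/symbol

Repeatedly combine the two least-probable nodes; the expected code length is the sum of the merged weights.
merge 13/125 + 57/500 → 109/500
merge 183/1000 + 109/500 → 401/1000
merge 123/500 + 353/1000 → 599/1000
merge 401/1000 + 599/1000 → 1
L = 109/500 + 401/1000 + 599/1000 + 1 = 1109/500 = 2.218 bits/symbol.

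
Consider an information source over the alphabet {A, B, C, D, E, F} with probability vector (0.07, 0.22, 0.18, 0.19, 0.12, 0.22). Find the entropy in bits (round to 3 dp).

2.497 bits

H = −Σ pᵢ log₂ pᵢ.
−0.07·log₂(0.07) = 0.2686
−0.22·log₂(0.22) = 0.4806
−0.18·log₂(0.18) = 0.4453
−0.19·log₂(0.19) = 0.4552
−0.12·log₂(0.12) = 0.3671
−0.22·log₂(0.22) = 0.4806
Sum ≈ 2.4973 → 2.497 bits.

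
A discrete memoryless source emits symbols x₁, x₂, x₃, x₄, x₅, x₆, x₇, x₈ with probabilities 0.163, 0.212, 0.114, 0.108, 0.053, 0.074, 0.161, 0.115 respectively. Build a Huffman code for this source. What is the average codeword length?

2.915 bits/symbol

Repeatedly combine the two least-probable nodes; the expected code length is the sum of the merged weights.
merge 53/1000 + 37/500 → 127/1000
merge 27/250 + 57/500 → 111/500
merge 23/200 + 127/1000 → 121/500
merge 161/1000 + 163/1000 → 81/250
merge 53/250 + 111/500 → 217/500
merge 121/500 + 81/250 → 283/500
merge 217/500 + 283/500 → 1
L = 127/1000 + 111/500 + 121/500 + 81/250 + 217/500 + 283/500 + 1 = 583/200 = 2.915 bits/symbol.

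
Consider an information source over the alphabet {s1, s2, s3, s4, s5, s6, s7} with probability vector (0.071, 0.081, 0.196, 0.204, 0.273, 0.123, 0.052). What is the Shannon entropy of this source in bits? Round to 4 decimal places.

H = −Σ pᵢ log₂ pᵢ.
−0.071·log₂(0.071) = 0.2709
−0.081·log₂(0.081) = 0.2937
−0.196·log₂(0.196) = 0.4608
−0.204·log₂(0.204) = 0.4678
−0.273·log₂(0.273) = 0.5113
−0.123·log₂(0.123) = 0.3719
−0.052·log₂(0.052) = 0.2218
Sum ≈ 2.5983 → 2.5983 bits.

2.5983 bits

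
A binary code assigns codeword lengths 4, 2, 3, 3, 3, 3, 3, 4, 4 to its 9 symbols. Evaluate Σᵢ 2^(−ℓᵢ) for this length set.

1.0625

With common denominator 2^4 = 16: Σ 2^(−ℓᵢ) = 1/16 + 4/16 + 2/16 + 2/16 + 2/16 + 2/16 + 2/16 + 1/16 + 1/16 = 17/16 = 1.0625.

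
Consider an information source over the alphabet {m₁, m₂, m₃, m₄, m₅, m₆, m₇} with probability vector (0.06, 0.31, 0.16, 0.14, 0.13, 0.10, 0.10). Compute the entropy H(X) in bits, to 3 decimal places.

2.634 bits

H = −Σ pᵢ log₂ pᵢ.
−0.06·log₂(0.06) = 0.2435
−0.31·log₂(0.31) = 0.5238
−0.16·log₂(0.16) = 0.4230
−0.14·log₂(0.14) = 0.3971
−0.13·log₂(0.13) = 0.3826
−0.10·log₂(0.10) = 0.3322
−0.10·log₂(0.10) = 0.3322
Sum ≈ 2.6345 → 2.634 bits.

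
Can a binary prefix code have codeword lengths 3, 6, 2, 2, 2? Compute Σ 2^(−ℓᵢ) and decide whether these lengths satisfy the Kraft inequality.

With common denominator 2^6 = 64: Σ 2^(−ℓᵢ) = 8/64 + 1/64 + 16/64 + 16/64 + 16/64 = 57/64 = 0.890625.
Kraft's inequality requires Σ ≤ 1; here Σ = 0.890625 ≤ 1, so such a prefix code exists.

0.890625; yes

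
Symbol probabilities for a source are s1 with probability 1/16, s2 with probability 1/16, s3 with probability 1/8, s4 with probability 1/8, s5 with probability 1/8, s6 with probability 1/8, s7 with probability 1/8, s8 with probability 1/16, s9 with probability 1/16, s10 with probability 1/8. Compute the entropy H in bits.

3.25 bits

Each probability is a power of 1/2, so log₂(1/p) is an integer.
H = Σ p·log₂(1/p) = 1/16·4 + 1/16·4 + 1/8·3 + 1/8·3 + 1/8·3 + 1/8·3 + 1/8·3 + 1/16·4 + 1/16·4 + 1/8·3 = 3.25 bits.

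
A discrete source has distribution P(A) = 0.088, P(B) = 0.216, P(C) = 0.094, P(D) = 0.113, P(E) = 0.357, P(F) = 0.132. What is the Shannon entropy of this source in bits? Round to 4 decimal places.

H = −Σ pᵢ log₂ pᵢ.
−0.088·log₂(0.088) = 0.3086
−0.216·log₂(0.216) = 0.4776
−0.094·log₂(0.094) = 0.3207
−0.113·log₂(0.113) = 0.3555
−0.357·log₂(0.357) = 0.5305
−0.132·log₂(0.132) = 0.3856
Sum ≈ 2.3783 → 2.3783 bits.

2.3783 bits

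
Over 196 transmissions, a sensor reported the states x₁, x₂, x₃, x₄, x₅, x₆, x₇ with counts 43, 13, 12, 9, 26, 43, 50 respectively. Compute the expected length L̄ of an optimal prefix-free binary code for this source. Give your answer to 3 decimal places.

Probabilities are the counts divided by 196.
Repeatedly combine the two least-probable nodes; the expected code length is the sum of the merged weights.
merge 9/196 + 3/49 → 3/28
merge 13/196 + 3/28 → 17/98
merge 13/98 + 17/98 → 15/49
merge 43/196 + 43/196 → 43/98
merge 25/98 + 15/49 → 55/98
merge 43/98 + 55/98 → 1
L = 3/28 + 17/98 + 15/49 + 43/98 + 55/98 + 1 = 507/196 ≈ 2.587 bits/symbol.

2.587 bits/symbol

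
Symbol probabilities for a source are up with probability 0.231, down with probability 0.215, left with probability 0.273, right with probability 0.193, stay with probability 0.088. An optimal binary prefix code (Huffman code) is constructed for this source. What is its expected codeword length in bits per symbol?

2.281 bits/symbol

Repeatedly combine the two least-probable nodes; the expected code length is the sum of the merged weights.
merge 11/125 + 193/1000 → 281/1000
merge 43/200 + 231/1000 → 223/500
merge 273/1000 + 281/1000 → 277/500
merge 223/500 + 277/500 → 1
L = 281/1000 + 223/500 + 277/500 + 1 = 2281/1000 = 2.281 bits/symbol.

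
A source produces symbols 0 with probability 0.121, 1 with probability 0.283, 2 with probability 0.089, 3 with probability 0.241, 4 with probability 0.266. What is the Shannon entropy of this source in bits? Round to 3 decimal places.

2.198 bits

H = −Σ pᵢ log₂ pᵢ.
−0.121·log₂(0.121) = 0.3687
−0.283·log₂(0.283) = 0.5154
−0.089·log₂(0.089) = 0.3106
−0.241·log₂(0.241) = 0.4947
−0.266·log₂(0.266) = 0.5082
Sum ≈ 2.1976 → 2.198 bits.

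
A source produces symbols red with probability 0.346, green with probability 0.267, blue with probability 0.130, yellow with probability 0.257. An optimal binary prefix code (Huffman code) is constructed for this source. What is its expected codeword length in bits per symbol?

2 bits/symbol

Repeatedly combine the two least-probable nodes; the expected code length is the sum of the merged weights.
merge 13/100 + 257/1000 → 387/1000
merge 267/1000 + 173/500 → 613/1000
merge 387/1000 + 613/1000 → 1
L = 387/1000 + 613/1000 + 1 = 2 bits/symbol.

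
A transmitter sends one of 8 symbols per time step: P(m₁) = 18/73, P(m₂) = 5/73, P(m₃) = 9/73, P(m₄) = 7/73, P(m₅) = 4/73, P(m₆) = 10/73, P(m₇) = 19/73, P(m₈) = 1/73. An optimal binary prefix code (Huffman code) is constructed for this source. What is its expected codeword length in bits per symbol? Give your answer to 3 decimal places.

2.699 bits/symbol

Repeatedly combine the two least-probable nodes; the expected code length is the sum of the merged weights.
merge 1/73 + 4/73 → 5/73
merge 5/73 + 5/73 → 10/73
merge 7/73 + 9/73 → 16/73
merge 10/73 + 10/73 → 20/73
merge 16/73 + 18/73 → 34/73
merge 19/73 + 20/73 → 39/73
merge 34/73 + 39/73 → 1
L = 5/73 + 10/73 + 16/73 + 20/73 + 34/73 + 39/73 + 1 = 197/73 ≈ 2.699 bits/symbol.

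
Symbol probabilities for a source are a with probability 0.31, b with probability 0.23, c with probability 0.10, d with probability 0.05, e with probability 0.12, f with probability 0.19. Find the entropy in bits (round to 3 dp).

2.382 bits

H = −Σ pᵢ log₂ pᵢ.
−0.31·log₂(0.31) = 0.5238
−0.23·log₂(0.23) = 0.4877
−0.10·log₂(0.10) = 0.3322
−0.05·log₂(0.05) = 0.2161
−0.12·log₂(0.12) = 0.3671
−0.19·log₂(0.19) = 0.4552
Sum ≈ 2.3820 → 2.382 bits.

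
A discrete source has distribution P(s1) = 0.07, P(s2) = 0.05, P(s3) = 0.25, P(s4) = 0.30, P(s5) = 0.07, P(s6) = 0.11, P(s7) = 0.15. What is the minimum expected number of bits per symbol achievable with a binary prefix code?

Repeatedly combine the two least-probable nodes; the expected code length is the sum of the merged weights.
merge 1/20 + 7/100 → 3/25
merge 7/100 + 11/100 → 9/50
merge 3/25 + 3/20 → 27/100
merge 9/50 + 1/4 → 43/100
merge 27/100 + 3/10 → 57/100
merge 43/100 + 57/100 → 1
L = 3/25 + 9/50 + 27/100 + 43/100 + 57/100 + 1 = 257/100 = 2.57 bits/symbol.

2.57 bits/symbol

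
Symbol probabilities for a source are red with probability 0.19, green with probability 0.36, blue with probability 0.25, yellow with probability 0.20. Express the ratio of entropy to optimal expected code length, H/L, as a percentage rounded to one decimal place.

Entropy H = −Σ p log₂ p ≈ 1.9502 bits.
Huffman merges: 19/100+1/5→39/100; 1/4+9/25→61/100; 39/100+61/100→1. L = 2 ≈ 2.0000.
Efficiency = H/L = 1.9502/2.0000 = 97.5%.

97.5%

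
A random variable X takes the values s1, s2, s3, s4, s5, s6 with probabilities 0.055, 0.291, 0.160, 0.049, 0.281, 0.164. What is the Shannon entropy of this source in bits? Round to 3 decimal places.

2.327 bits

H = −Σ pᵢ log₂ pᵢ.
−0.055·log₂(0.055) = 0.2301
−0.291·log₂(0.291) = 0.5182
−0.160·log₂(0.160) = 0.4230
−0.049·log₂(0.049) = 0.2132
−0.281·log₂(0.281) = 0.5146
−0.164·log₂(0.164) = 0.4278
Sum ≈ 2.3270 → 2.327 bits.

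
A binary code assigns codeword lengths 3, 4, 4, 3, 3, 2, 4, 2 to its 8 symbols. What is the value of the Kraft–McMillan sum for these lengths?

1.0625

With common denominator 2^4 = 16: Σ 2^(−ℓᵢ) = 2/16 + 1/16 + 1/16 + 2/16 + 2/16 + 4/16 + 1/16 + 4/16 = 17/16 = 1.0625.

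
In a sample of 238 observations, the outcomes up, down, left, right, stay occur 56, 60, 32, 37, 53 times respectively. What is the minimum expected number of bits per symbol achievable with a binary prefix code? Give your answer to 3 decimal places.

Probabilities are the counts divided by 238.
Repeatedly combine the two least-probable nodes; the expected code length is the sum of the merged weights.
merge 16/119 + 37/238 → 69/238
merge 53/238 + 4/17 → 109/238
merge 30/119 + 69/238 → 129/238
merge 109/238 + 129/238 → 1
L = 69/238 + 109/238 + 129/238 + 1 = 545/238 ≈ 2.290 bits/symbol.

2.290 bits/symbol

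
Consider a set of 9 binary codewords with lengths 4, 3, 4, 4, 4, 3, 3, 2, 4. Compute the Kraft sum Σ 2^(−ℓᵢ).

With common denominator 2^4 = 16: Σ 2^(−ℓᵢ) = 1/16 + 2/16 + 1/16 + 1/16 + 1/16 + 2/16 + 2/16 + 4/16 + 1/16 = 15/16 = 0.9375.

0.9375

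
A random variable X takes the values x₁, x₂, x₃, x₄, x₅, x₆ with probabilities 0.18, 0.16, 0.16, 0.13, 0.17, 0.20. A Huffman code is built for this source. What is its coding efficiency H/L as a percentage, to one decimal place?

Entropy H = −Σ p log₂ p ≈ 2.5730 bits.
Huffman merges: 13/100+4/25→29/100; 4/25+17/100→33/100; 9/50+1/5→19/50; 29/100+33/100→31/50; 19/50+31/50→1. L = 131/50 ≈ 2.6200.
Efficiency = H/L = 2.5730/2.6200 = 98.2%.

98.2%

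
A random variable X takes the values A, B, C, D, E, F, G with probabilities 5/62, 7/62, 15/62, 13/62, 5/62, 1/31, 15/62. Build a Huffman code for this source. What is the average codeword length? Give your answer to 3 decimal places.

2.613 bits/symbol

Repeatedly combine the two least-probable nodes; the expected code length is the sum of the merged weights.
merge 1/31 + 5/62 → 7/62
merge 5/62 + 7/62 → 6/31
merge 7/62 + 6/31 → 19/62
merge 13/62 + 15/62 → 14/31
merge 15/62 + 19/62 → 17/31
merge 14/31 + 17/31 → 1
L = 7/62 + 6/31 + 19/62 + 14/31 + 17/31 + 1 = 81/31 ≈ 2.613 bits/symbol.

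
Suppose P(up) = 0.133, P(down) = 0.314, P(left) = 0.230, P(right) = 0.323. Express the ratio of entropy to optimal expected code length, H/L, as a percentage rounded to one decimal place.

96.3%

Entropy H = −Σ p log₂ p ≈ 1.9261 bits.
Huffman merges: 133/1000+23/100→363/1000; 157/500+323/1000→637/1000; 363/1000+637/1000→1. L = 2 ≈ 2.0000.
Efficiency = H/L = 1.9261/2.0000 = 96.3%.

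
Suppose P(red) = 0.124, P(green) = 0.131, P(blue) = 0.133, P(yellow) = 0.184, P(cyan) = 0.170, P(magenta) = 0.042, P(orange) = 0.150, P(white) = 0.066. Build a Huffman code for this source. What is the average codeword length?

Repeatedly combine the two least-probable nodes; the expected code length is the sum of the merged weights.
merge 21/500 + 33/500 → 27/250
merge 27/250 + 31/250 → 29/125
merge 131/1000 + 133/1000 → 33/125
merge 3/20 + 17/100 → 8/25
merge 23/125 + 29/125 → 52/125
merge 33/125 + 8/25 → 73/125
merge 52/125 + 73/125 → 1
L = 27/250 + 29/125 + 33/125 + 8/25 + 52/125 + 73/125 + 1 = 731/250 = 2.924 bits/symbol.

2.924 bits/symbol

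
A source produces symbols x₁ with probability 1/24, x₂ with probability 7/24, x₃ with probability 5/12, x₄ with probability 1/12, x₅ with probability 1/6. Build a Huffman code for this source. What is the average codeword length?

2 bits/symbol

Repeatedly combine the two least-probable nodes; the expected code length is the sum of the merged weights.
merge 1/24 + 1/12 → 1/8
merge 1/8 + 1/6 → 7/24
merge 7/24 + 7/24 → 7/12
merge 5/12 + 7/12 → 1
L = 1/8 + 7/24 + 7/12 + 1 = 2 bits/symbol.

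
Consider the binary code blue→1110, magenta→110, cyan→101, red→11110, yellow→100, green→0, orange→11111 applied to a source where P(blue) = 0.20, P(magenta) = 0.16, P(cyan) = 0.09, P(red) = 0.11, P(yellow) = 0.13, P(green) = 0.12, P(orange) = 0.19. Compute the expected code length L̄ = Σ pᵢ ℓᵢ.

L̄ = Σ pᵢ·ℓᵢ = 0.20·4 + 0.16·3 + 0.09·3 + 0.11·5 + 0.13·3 + 0.12·1 + 0.19·5 = 3.56 bits/symbol.

3.56 bits/symbol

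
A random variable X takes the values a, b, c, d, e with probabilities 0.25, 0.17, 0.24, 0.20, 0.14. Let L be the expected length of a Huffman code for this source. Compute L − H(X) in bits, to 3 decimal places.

Entropy H = −Σ p log₂ p ≈ 2.2902 bits.
Huffman merges: 7/50+17/100→31/100; 1/5+6/25→11/25; 1/4+31/100→14/25; 11/25+14/25→1. L = 231/100 ≈ 2.3100.
L − H = 2.3100 − 2.2902 = 0.020 bits.

0.020 bits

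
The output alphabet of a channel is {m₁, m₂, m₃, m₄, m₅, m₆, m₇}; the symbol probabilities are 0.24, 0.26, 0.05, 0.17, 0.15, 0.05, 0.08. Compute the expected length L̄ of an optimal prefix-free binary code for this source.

2.6 bits/symbol

Repeatedly combine the two least-probable nodes; the expected code length is the sum of the merged weights.
merge 1/20 + 1/20 → 1/10
merge 2/25 + 1/10 → 9/50
merge 3/20 + 17/100 → 8/25
merge 9/50 + 6/25 → 21/50
merge 13/50 + 8/25 → 29/50
merge 21/50 + 29/50 → 1
L = 1/10 + 9/50 + 8/25 + 21/50 + 29/50 + 1 = 13/5 = 2.6 bits/symbol.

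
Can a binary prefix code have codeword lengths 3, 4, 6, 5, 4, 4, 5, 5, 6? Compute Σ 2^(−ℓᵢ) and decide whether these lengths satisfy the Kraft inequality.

0.4375; yes

With common denominator 2^6 = 64: Σ 2^(−ℓᵢ) = 8/64 + 4/64 + 1/64 + 2/64 + 4/64 + 4/64 + 2/64 + 2/64 + 1/64 = 28/64 = 0.4375.
Kraft's inequality requires Σ ≤ 1; here Σ = 0.4375 ≤ 1, so such a prefix code exists.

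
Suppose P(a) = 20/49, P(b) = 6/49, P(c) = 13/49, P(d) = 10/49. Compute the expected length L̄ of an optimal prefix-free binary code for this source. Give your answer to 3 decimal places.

1.918 bits/symbol

Repeatedly combine the two least-probable nodes; the expected code length is the sum of the merged weights.
merge 6/49 + 10/49 → 16/49
merge 13/49 + 16/49 → 29/49
merge 20/49 + 29/49 → 1
L = 16/49 + 29/49 + 1 = 94/49 ≈ 1.918 bits/symbol.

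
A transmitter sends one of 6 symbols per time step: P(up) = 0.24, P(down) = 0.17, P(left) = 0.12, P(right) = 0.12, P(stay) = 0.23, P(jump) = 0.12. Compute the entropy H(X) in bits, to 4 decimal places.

H = −Σ pᵢ log₂ pᵢ.
−0.24·log₂(0.24) = 0.4941
−0.17·log₂(0.17) = 0.4346
−0.12·log₂(0.12) = 0.3671
−0.12·log₂(0.12) = 0.3671
−0.23·log₂(0.23) = 0.4877
−0.12·log₂(0.12) = 0.3671
Sum ≈ 2.5176 → 2.5176 bits.

2.5176 bits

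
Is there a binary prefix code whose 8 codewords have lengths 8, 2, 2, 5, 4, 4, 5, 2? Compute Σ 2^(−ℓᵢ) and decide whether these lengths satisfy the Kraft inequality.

With common denominator 2^8 = 256: Σ 2^(−ℓᵢ) = 1/256 + 64/256 + 64/256 + 8/256 + 16/256 + 16/256 + 8/256 + 64/256 = 241/256 = 0.94140625.
Kraft's inequality requires Σ ≤ 1; here Σ = 0.94140625 ≤ 1, so such a prefix code exists.

0.94140625; yes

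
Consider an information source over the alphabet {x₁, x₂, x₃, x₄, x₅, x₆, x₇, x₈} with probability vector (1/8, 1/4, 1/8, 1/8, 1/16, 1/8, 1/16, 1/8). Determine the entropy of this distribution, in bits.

Each probability is a power of 1/2, so log₂(1/p) is an integer.
H = Σ p·log₂(1/p) = 1/8·3 + 1/4·2 + 1/8·3 + 1/8·3 + 1/16·4 + 1/8·3 + 1/16·4 + 1/8·3 = 2.875 bits.

2.875 bits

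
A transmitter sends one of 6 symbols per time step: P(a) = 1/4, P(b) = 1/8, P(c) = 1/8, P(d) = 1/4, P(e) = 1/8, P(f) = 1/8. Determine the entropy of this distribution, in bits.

Each probability is a power of 1/2, so log₂(1/p) is an integer.
H = Σ p·log₂(1/p) = 1/4·2 + 1/8·3 + 1/8·3 + 1/4·2 + 1/8·3 + 1/8·3 = 2.5 bits.

2.5 bits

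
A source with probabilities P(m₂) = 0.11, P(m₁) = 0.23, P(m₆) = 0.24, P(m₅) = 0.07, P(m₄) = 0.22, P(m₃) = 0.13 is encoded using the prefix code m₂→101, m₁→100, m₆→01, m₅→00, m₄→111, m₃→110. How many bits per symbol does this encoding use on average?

2.69 bits/symbol

L̄ = Σ pᵢ·ℓᵢ = 0.11·3 + 0.23·3 + 0.24·2 + 0.07·2 + 0.22·3 + 0.13·3 = 2.69 bits/symbol.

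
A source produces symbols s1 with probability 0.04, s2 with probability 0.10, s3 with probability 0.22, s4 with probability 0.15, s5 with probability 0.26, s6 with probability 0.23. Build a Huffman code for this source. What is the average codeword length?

Repeatedly combine the two least-probable nodes; the expected code length is the sum of the merged weights.
merge 1/25 + 1/10 → 7/50
merge 7/50 + 3/20 → 29/100
merge 11/50 + 23/100 → 9/20
merge 13/50 + 29/100 → 11/20
merge 9/20 + 11/20 → 1
L = 7/50 + 29/100 + 9/20 + 11/20 + 1 = 243/100 = 2.43 bits/symbol.

2.43 bits/symbol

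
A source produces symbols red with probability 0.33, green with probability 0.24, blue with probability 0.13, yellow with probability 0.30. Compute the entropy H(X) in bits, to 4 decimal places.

1.9257 bits

H = −Σ pᵢ log₂ pᵢ.
−0.33·log₂(0.33) = 0.5278
−0.24·log₂(0.24) = 0.4941
−0.13·log₂(0.13) = 0.3826
−0.30·log₂(0.30) = 0.5211
Sum ≈ 1.9257 → 1.9257 bits.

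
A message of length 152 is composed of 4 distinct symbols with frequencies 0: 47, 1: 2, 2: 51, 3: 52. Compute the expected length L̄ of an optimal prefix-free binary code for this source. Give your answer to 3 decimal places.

Probabilities are the counts divided by 152.
Repeatedly combine the two least-probable nodes; the expected code length is the sum of the merged weights.
merge 1/76 + 47/152 → 49/152
merge 49/152 + 51/152 → 25/38
merge 13/38 + 25/38 → 1
L = 49/152 + 25/38 + 1 = 301/152 ≈ 1.980 bits/symbol.

1.980 bits/symbol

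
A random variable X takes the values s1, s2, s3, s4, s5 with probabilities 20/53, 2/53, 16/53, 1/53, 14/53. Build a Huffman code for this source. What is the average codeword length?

Repeatedly combine the two least-probable nodes; the expected code length is the sum of the merged weights.
merge 1/53 + 2/53 → 3/53
merge 3/53 + 14/53 → 17/53
merge 16/53 + 17/53 → 33/53
merge 20/53 + 33/53 → 1
L = 3/53 + 17/53 + 33/53 + 1 = 2 bits/symbol.

2 bits/symbol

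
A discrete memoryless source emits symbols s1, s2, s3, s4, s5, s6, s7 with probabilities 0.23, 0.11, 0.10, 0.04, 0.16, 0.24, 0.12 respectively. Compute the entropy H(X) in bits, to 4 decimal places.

H = −Σ pᵢ log₂ pᵢ.
−0.23·log₂(0.23) = 0.4877
−0.11·log₂(0.11) = 0.3503
−0.10·log₂(0.10) = 0.3322
−0.04·log₂(0.04) = 0.1858
−0.16·log₂(0.16) = 0.4230
−0.24·log₂(0.24) = 0.4941
−0.12·log₂(0.12) = 0.3671
Sum ≈ 2.6401 → 2.6401 bits.

2.6401 bits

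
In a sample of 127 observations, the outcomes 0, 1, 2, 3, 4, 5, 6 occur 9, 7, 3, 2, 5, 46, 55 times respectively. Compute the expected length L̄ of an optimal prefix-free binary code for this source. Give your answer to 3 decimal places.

Probabilities are the counts divided by 127.
Repeatedly combine the two least-probable nodes; the expected code length is the sum of the merged weights.
merge 2/127 + 3/127 → 5/127
merge 5/127 + 5/127 → 10/127
merge 7/127 + 9/127 → 16/127
merge 10/127 + 16/127 → 26/127
merge 26/127 + 46/127 → 72/127
merge 55/127 + 72/127 → 1
L = 5/127 + 10/127 + 16/127 + 26/127 + 72/127 + 1 = 256/127 ≈ 2.016 bits/symbol.

2.016 bits/symbol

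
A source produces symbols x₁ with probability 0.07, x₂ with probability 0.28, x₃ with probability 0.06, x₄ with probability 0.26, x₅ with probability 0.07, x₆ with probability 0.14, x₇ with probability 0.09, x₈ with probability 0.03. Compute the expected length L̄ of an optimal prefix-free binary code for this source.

2.69 bits/symbol

Repeatedly combine the two least-probable nodes; the expected code length is the sum of the merged weights.
merge 3/100 + 3/50 → 9/100
merge 7/100 + 7/100 → 7/50
merge 9/100 + 9/100 → 9/50
merge 7/50 + 7/50 → 7/25
merge 9/50 + 13/50 → 11/25
merge 7/25 + 7/25 → 14/25
merge 11/25 + 14/25 → 1
L = 9/100 + 7/50 + 9/50 + 7/25 + 11/25 + 14/25 + 1 = 269/100 = 2.69 bits/symbol.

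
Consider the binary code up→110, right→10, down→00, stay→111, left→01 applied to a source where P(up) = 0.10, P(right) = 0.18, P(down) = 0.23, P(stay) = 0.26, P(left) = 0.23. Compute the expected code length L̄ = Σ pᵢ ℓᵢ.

L̄ = Σ pᵢ·ℓᵢ = 0.10·3 + 0.18·2 + 0.23·2 + 0.26·3 + 0.23·2 = 2.36 bits/symbol.

2.36 bits/symbol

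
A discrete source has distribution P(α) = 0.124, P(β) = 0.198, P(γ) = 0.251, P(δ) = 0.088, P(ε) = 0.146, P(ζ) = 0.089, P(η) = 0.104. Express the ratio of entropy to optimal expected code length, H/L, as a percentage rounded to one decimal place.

Entropy H = −Σ p log₂ p ≈ 2.7007 bits.
Huffman merges: 11/125+89/1000→177/1000; 13/125+31/250→57/250; 73/500+177/1000→323/1000; 99/500+57/250→213/500; 251/1000+323/1000→287/500; 213/500+287/500→1. L = 341/125 ≈ 2.7280.
Efficiency = H/L = 2.7007/2.7280 = 99.0%.

99.0%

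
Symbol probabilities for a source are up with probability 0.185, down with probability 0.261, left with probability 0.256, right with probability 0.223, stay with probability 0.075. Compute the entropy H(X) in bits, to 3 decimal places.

2.222 bits

H = −Σ pᵢ log₂ pᵢ.
−0.185·log₂(0.185) = 0.4504
−0.261·log₂(0.261) = 0.5058
−0.256·log₂(0.256) = 0.5032
−0.223·log₂(0.223) = 0.4828
−0.075·log₂(0.075) = 0.2803
Sum ≈ 2.2224 → 2.222 bits.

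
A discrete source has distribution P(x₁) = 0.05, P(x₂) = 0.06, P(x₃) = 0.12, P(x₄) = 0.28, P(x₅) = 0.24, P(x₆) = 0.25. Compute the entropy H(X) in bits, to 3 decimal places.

H = −Σ pᵢ log₂ pᵢ.
−0.05·log₂(0.05) = 0.2161
−0.06·log₂(0.06) = 0.2435
−0.12·log₂(0.12) = 0.3671
−0.28·log₂(0.28) = 0.5142
−0.24·log₂(0.24) = 0.4941
−0.25·log₂(0.25) = 0.5000
Sum ≈ 2.3351 → 2.335 bits.

2.335 bits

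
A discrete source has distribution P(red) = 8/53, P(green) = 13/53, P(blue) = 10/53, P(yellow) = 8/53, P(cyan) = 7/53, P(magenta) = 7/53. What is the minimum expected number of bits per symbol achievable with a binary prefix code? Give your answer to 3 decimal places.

2.566 bits/symbol

Repeatedly combine the two least-probable nodes; the expected code length is the sum of the merged weights.
merge 7/53 + 7/53 → 14/53
merge 8/53 + 8/53 → 16/53
merge 10/53 + 13/53 → 23/53
merge 14/53 + 16/53 → 30/53
merge 23/53 + 30/53 → 1
L = 14/53 + 16/53 + 23/53 + 30/53 + 1 = 136/53 ≈ 2.566 bits/symbol.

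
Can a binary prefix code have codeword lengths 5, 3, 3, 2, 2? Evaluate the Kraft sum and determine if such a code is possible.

With common denominator 2^5 = 32: Σ 2^(−ℓᵢ) = 1/32 + 4/32 + 4/32 + 8/32 + 8/32 = 25/32 = 0.78125.
Kraft's inequality requires Σ ≤ 1; here Σ = 0.78125 ≤ 1, so such a prefix code exists.

0.78125; yes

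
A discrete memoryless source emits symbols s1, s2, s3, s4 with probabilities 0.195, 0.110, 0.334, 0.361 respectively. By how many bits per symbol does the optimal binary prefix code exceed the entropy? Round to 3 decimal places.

Entropy H = −Σ p log₂ p ≈ 1.8692 bits.
Huffman merges: 11/100+39/200→61/200; 61/200+167/500→639/1000; 361/1000+639/1000→1. L = 243/125 ≈ 1.9440.
L − H = 1.9440 − 1.8692 = 0.075 bits.

0.075 bits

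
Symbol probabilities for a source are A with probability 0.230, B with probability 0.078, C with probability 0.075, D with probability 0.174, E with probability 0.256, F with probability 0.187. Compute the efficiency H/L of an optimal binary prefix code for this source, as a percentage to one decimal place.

Entropy H = −Σ p log₂ p ≈ 2.4496 bits.
Huffman merges: 3/40+39/500→153/1000; 153/1000+87/500→327/1000; 187/1000+23/100→417/1000; 32/125+327/1000→583/1000; 417/1000+583/1000→1. L = 62/25 ≈ 2.4800.
Efficiency = H/L = 2.4496/2.4800 = 98.8%.

98.8%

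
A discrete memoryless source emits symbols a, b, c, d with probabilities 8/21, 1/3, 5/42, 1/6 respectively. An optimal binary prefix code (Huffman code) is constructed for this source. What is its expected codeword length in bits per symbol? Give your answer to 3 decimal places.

Repeatedly combine the two least-probable nodes; the expected code length is the sum of the merged weights.
merge 5/42 + 1/6 → 2/7
merge 2/7 + 1/3 → 13/21
merge 8/21 + 13/21 → 1
L = 2/7 + 13/21 + 1 = 40/21 ≈ 1.905 bits/symbol.

1.905 bits/symbol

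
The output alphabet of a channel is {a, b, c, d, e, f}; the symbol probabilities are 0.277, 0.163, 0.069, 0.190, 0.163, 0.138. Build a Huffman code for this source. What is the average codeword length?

Repeatedly combine the two least-probable nodes; the expected code length is the sum of the merged weights.
merge 69/1000 + 69/500 → 207/1000
merge 163/1000 + 163/1000 → 163/500
merge 19/100 + 207/1000 → 397/1000
merge 277/1000 + 163/500 → 603/1000
merge 397/1000 + 603/1000 → 1
L = 207/1000 + 163/500 + 397/1000 + 603/1000 + 1 = 2533/1000 = 2.533 bits/symbol.

2.533 bits/symbol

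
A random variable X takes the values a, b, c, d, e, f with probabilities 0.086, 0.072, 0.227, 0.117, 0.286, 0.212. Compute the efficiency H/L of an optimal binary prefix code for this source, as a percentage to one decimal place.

Entropy H = −Σ p log₂ p ≈ 2.4164 bits.
Huffman merges: 9/125+43/500→79/500; 117/1000+79/500→11/40; 53/250+227/1000→439/1000; 11/40+143/500→561/1000; 439/1000+561/1000→1. L = 2433/1000 ≈ 2.4330.
Efficiency = H/L = 2.4164/2.4330 = 99.3%.

99.3%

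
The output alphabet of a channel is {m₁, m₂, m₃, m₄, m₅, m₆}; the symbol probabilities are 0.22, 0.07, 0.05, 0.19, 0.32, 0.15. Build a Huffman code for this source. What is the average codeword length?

2.39 bits/symbol

Repeatedly combine the two least-probable nodes; the expected code length is the sum of the merged weights.
merge 1/20 + 7/100 → 3/25
merge 3/25 + 3/20 → 27/100
merge 19/100 + 11/50 → 41/100
merge 27/100 + 8/25 → 59/100
merge 41/100 + 59/100 → 1
L = 3/25 + 27/100 + 41/100 + 59/100 + 1 = 239/100 = 2.39 bits/symbol.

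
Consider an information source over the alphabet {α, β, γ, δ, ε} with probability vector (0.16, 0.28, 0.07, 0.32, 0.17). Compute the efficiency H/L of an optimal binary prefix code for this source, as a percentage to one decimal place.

97.1%

Entropy H = −Σ p log₂ p ≈ 2.1664 bits.
Huffman merges: 7/100+4/25→23/100; 17/100+23/100→2/5; 7/25+8/25→3/5; 2/5+3/5→1. L = 223/100 ≈ 2.2300.
Efficiency = H/L = 2.1664/2.2300 = 97.1%.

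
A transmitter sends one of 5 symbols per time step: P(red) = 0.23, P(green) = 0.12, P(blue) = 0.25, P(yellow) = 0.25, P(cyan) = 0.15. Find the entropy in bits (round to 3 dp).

H = −Σ pᵢ log₂ pᵢ.
−0.23·log₂(0.23) = 0.4877
−0.12·log₂(0.12) = 0.3671
−0.25·log₂(0.25) = 0.5000
−0.25·log₂(0.25) = 0.5000
−0.15·log₂(0.15) = 0.4105
Sum ≈ 2.2653 → 2.265 bits.

2.265 bits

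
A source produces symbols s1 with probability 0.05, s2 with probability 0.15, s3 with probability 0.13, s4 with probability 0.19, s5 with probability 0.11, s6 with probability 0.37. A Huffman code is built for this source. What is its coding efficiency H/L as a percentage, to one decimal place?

96.9%

Entropy H = −Σ p log₂ p ≈ 2.3455 bits.
Huffman merges: 1/20+11/100→4/25; 13/100+3/20→7/25; 4/25+19/100→7/20; 7/25+7/20→63/100; 37/100+63/100→1. L = 121/50 ≈ 2.4200.
Efficiency = H/L = 2.3455/2.4200 = 96.9%.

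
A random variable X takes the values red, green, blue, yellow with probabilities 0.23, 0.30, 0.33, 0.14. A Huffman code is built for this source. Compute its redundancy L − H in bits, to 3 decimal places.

0.066 bits

Entropy H = −Σ p log₂ p ≈ 1.9337 bits.
Huffman merges: 7/50+23/100→37/100; 3/10+33/100→63/100; 37/100+63/100→1. L = 2 ≈ 2.0000.
L − H = 2.0000 − 1.9337 = 0.066 bits.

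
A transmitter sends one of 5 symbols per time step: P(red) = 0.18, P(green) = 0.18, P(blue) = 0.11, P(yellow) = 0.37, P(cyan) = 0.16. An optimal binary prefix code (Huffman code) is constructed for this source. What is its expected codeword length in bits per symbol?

Repeatedly combine the two least-probable nodes; the expected code length is the sum of the merged weights.
merge 11/100 + 4/25 → 27/100
merge 9/50 + 9/50 → 9/25
merge 27/100 + 9/25 → 63/100
merge 37/100 + 63/100 → 1
L = 27/100 + 9/25 + 63/100 + 1 = 113/50 = 2.26 bits/symbol.

2.26 bits/symbol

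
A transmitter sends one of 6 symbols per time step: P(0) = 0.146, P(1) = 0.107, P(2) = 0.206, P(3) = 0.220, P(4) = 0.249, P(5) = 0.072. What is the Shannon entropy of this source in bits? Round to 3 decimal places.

H = −Σ pᵢ log₂ pᵢ.
−0.146·log₂(0.146) = 0.4053
−0.107·log₂(0.107) = 0.3450
−0.206·log₂(0.206) = 0.4695
−0.220·log₂(0.220) = 0.4806
−0.249·log₂(0.249) = 0.4994
−0.072·log₂(0.072) = 0.2733
Sum ≈ 2.4731 → 2.473 bits.

2.473 bits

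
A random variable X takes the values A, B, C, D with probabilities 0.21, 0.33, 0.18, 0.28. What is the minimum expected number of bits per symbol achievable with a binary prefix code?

Repeatedly combine the two least-probable nodes; the expected code length is the sum of the merged weights.
merge 9/50 + 21/100 → 39/100
merge 7/25 + 33/100 → 61/100
merge 39/100 + 61/100 → 1
L = 39/100 + 61/100 + 1 = 2 bits/symbol.

2 bits/symbol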